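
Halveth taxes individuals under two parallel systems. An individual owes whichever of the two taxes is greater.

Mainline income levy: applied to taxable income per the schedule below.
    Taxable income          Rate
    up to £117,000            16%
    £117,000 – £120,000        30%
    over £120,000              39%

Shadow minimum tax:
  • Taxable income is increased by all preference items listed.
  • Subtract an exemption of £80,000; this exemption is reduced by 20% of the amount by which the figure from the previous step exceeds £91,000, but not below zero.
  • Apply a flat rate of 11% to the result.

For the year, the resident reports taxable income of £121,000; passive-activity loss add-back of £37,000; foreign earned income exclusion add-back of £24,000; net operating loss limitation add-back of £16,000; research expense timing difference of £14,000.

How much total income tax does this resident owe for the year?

Shadow minimum tax:
  Adjusted income: £121,000 + £37,000 + £24,000 + £16,000 + £14,000 = £212,000
  Exemption: £80,000 − 20% × (£212,000 − £91,000) = £80,000 − £24,200 = £55,800
  Base: £212,000 − £55,800 = £156,200
  £156,200 × 11% = £17,182

Mainline income levy:
  £117,000 × 16% = £18,720
  £3,000 × 30% = £900
  £1,000 × 39% = £390
  → £20,010

£20,010 > £17,182, so the mainline income levy governs.

£20,010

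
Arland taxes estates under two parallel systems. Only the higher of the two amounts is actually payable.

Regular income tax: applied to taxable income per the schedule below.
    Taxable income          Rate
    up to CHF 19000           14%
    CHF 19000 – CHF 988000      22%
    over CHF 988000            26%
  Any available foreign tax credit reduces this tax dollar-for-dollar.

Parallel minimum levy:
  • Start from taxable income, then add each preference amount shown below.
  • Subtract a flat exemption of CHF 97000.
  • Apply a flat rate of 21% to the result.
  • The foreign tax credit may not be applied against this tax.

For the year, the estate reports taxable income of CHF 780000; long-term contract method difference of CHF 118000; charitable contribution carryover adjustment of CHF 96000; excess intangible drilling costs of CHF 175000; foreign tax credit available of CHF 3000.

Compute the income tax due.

CHF 225120

Regular income tax:
  CHF 19000 × 14% = CHF 2660
  CHF 761000 × 22% = CHF 167420
  → CHF 170080
  Less foreign tax credit CHF 3000 → CHF 167080

Parallel minimum levy:
  Adjusted income: CHF 780000 + CHF 118000 + CHF 96000 + CHF 175000 = CHF 1169000
  Less exemption CHF 97000 → base CHF 1072000
  CHF 1072000 × 21% = CHF 225120

CHF 225120 > CHF 167080, so the parallel minimum levy is the binding amount.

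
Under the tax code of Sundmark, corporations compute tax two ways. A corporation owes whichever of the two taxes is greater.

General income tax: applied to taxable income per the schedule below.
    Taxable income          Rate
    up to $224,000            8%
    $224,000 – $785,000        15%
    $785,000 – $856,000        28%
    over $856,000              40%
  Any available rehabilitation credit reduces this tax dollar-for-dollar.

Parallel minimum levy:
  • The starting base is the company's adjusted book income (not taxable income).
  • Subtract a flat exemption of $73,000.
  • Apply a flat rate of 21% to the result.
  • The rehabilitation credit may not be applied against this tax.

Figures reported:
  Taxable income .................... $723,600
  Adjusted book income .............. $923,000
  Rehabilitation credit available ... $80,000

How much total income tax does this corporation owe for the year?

General income tax:
  $224,000 × 8% = $17,920
  $499,600 × 15% = $74,940
  → $92,860
  Less rehabilitation credit $80,000 → $12,860

Parallel minimum levy:
  Base (adjusted book income): $923,000
  Less exemption $73,000 → base $850,000
  $850,000 × 21% = $178,500

$178,500 > $12,860, so the parallel minimum levy is the binding amount.

$178,500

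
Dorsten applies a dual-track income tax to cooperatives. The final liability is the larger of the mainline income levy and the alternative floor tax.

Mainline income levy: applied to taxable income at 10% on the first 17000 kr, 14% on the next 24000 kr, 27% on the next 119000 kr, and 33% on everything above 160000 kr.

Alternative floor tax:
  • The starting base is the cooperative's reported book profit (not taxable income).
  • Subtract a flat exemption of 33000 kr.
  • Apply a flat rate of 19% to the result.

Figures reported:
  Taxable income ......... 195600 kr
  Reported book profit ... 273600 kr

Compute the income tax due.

48938 kr

Mainline income levy:
  17000 kr × 10% = 1700 kr
  24000 kr × 14% = 3360 kr
  119000 kr × 27% = 32130 kr
  35600 kr × 33% = 11748 kr
  → 48938 kr

Alternative floor tax:
  Base (reported book profit): 273600 kr
  Less exemption 33000 kr → base 240600 kr
  240600 kr × 19% = 45714 kr

48938 kr > 45714 kr, so the mainline income levy governs.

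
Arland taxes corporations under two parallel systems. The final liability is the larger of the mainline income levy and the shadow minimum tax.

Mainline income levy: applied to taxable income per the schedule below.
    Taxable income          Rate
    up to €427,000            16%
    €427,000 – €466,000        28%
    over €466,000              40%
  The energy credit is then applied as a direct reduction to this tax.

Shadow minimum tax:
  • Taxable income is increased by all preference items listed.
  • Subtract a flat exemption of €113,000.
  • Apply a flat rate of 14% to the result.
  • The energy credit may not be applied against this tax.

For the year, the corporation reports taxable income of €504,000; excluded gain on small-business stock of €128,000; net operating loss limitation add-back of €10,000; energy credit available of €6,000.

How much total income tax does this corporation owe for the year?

Mainline income levy:
  €427,000 × 16% = €68,320
  €39,000 × 28% = €10,920
  €38,000 × 40% = €15,200
  → €94,440
  Less energy credit €6,000 → €88,440

Shadow minimum tax:
  Adjusted income: €504,000 + €128,000 + €10,000 = €642,000
  Less exemption €113,000 → base €529,000
  €529,000 × 14% = €74,060

€88,440 > €74,060, so the mainline income levy governs.

€88,440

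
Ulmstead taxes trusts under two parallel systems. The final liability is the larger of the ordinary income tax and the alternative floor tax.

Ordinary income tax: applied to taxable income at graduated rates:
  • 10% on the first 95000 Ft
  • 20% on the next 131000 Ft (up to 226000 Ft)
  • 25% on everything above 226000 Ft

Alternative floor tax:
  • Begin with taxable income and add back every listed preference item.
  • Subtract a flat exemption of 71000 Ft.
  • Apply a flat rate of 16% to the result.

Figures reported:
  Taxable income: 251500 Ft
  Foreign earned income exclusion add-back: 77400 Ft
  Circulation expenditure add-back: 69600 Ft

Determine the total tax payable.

Alternative floor tax:
  Adjusted income: 251500 Ft + 77400 Ft + 69600 Ft = 398500 Ft
  Less exemption 71000 Ft → base 327500 Ft
  327500 Ft × 16% = 52400 Ft

Ordinary income tax:
  95000 Ft × 10% = 9500 Ft
  131000 Ft × 20% = 26200 Ft
  25500 Ft × 25% = 6375 Ft
  → 42075 Ft

52400 Ft > 42075 Ft, so the alternative floor tax is the binding amount.

52400 Ft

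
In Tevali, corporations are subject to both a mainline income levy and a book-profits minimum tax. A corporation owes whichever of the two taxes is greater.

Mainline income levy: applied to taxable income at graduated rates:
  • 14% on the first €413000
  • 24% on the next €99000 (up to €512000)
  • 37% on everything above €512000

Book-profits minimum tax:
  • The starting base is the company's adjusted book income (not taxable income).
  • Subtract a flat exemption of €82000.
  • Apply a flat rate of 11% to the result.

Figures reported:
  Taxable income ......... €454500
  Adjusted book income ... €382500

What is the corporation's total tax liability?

Book-profits minimum tax:
  Base (adjusted book income): €382500
  Less exemption €82000 → base €300500
  €300500 × 11% = €33055

Mainline income levy:
  €413000 × 14% = €57820
  €41500 × 24% = €9960
  → €67780

€67780 > €33055, so the mainline income levy governs.

€67780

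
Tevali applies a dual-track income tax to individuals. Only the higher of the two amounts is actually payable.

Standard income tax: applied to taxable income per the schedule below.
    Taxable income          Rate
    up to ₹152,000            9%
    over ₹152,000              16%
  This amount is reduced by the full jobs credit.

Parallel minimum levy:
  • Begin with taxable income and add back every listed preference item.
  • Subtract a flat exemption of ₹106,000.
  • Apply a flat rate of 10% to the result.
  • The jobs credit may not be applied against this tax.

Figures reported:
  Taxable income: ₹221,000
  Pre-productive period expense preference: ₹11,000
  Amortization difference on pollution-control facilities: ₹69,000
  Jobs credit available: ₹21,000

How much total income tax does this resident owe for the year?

₹19,500

Parallel minimum levy:
  Adjusted income: ₹221,000 + ₹11,000 + ₹69,000 = ₹301,000
  Less exemption ₹106,000 → base ₹195,000
  ₹195,000 × 10% = ₹19,500

Standard income tax:
  ₹152,000 × 9% = ₹13,680
  ₹69,000 × 16% = ₹11,040
  → ₹24,720
  Less jobs credit ₹21,000 → ₹3,720

₹19,500 > ₹3,720, so the parallel minimum levy is the binding amount.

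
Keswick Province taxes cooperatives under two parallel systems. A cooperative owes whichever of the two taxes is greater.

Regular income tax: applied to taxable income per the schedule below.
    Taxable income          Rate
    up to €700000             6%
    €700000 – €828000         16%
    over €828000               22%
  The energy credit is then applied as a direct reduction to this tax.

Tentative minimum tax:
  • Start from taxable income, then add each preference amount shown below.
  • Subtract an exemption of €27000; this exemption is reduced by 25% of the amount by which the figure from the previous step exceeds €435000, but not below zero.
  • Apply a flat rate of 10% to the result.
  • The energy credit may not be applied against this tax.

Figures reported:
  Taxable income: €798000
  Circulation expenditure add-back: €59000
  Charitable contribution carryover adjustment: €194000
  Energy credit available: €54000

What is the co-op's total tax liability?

Regular income tax:
  €700000 × 6% = €42000
  €98000 × 16% = €15680
  → €57680
  Less energy credit €54000 → €3680

Tentative minimum tax:
  Adjusted income: €798000 + €59000 + €194000 = €1051000
  Exemption: 25% × (€1051000 − €435000) = €154000 ≥ €27000, so the exemption is fully phased out
  Base: €1051000 − €0 = €1051000
  €1051000 × 10% = €105100

€105100 > €3680, so the tentative minimum tax is the binding amount.

€105100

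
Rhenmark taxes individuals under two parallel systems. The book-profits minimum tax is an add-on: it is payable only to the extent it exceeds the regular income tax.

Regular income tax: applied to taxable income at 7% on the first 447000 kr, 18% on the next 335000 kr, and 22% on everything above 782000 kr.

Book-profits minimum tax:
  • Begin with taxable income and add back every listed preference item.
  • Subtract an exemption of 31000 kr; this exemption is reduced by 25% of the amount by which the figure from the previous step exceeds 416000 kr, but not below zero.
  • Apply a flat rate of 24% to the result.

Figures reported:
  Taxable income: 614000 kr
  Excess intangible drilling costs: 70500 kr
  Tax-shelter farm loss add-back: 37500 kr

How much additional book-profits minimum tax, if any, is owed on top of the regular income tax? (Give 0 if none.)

111930 kr

Book-profits minimum tax:
  Adjusted income: 614000 kr + 70500 kr + 37500 kr = 722000 kr
  Exemption: 25% × (722000 kr − 416000 kr) = 76500 kr ≥ 31000 kr, so the exemption is fully phased out
  Base: 722000 kr − 0 kr = 722000 kr
  722000 kr × 24% = 173280 kr

Regular income tax:
  447000 kr × 7% = 31290 kr
  167000 kr × 18% = 30060 kr
  → 61350 kr

Excess of book-profits minimum tax over regular income tax: 173280 kr − 61350 kr = 111930 kr.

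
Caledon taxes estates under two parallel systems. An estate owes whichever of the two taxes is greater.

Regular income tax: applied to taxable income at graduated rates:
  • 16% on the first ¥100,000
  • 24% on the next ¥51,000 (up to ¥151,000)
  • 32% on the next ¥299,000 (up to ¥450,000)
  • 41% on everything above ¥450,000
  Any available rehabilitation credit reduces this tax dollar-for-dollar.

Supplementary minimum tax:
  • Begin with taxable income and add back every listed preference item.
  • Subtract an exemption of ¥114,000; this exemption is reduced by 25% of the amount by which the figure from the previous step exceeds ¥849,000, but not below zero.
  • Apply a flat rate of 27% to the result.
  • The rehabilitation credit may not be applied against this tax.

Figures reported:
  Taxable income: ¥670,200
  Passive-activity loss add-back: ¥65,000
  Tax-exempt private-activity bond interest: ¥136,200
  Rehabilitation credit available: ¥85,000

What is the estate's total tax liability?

Regular income tax:
  ¥100,000 × 16% = ¥16,000
  ¥51,000 × 24% = ¥12,240
  ¥299,000 × 32% = ¥95,680
  ¥220,200 × 41% = ¥90,282
  → ¥214,202
  Less rehabilitation credit ¥85,000 → ¥129,202

Supplementary minimum tax:
  Adjusted income: ¥670,200 + ¥65,000 + ¥136,200 = ¥871,400
  Exemption: ¥114,000 − 25% × (¥871,400 − ¥849,000) = ¥114,000 − ¥5,600 = ¥108,400
  Base: ¥871,400 − ¥108,400 = ¥763,000
  ¥763,000 × 27% = ¥206,010

¥206,010 > ¥129,202, so the supplementary minimum tax is the binding amount.

¥206,010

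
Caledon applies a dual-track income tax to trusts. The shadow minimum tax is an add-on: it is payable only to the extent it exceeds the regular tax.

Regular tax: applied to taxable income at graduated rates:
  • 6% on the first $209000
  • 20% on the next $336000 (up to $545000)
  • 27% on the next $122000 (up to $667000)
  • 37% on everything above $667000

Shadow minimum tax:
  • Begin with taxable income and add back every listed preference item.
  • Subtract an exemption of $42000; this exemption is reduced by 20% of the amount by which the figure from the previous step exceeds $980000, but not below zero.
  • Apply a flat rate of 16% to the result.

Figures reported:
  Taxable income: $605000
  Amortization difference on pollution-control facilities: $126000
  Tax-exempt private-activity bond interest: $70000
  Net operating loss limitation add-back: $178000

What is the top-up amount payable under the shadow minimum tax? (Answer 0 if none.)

Shadow minimum tax:
  Adjusted income: $605000 + $126000 + $70000 + $178000 = $979000
  Exemption: $979000 ≤ $980000, so full $42000 applies
  Base: $979000 − $42000 = $937000
  $937000 × 16% = $149920

Regular tax:
  $209000 × 6% = $12540
  $336000 × 20% = $67200
  $60000 × 27% = $16200
  → $95940

Excess of shadow minimum tax over regular tax: $149920 − $95940 = $53980.

$53980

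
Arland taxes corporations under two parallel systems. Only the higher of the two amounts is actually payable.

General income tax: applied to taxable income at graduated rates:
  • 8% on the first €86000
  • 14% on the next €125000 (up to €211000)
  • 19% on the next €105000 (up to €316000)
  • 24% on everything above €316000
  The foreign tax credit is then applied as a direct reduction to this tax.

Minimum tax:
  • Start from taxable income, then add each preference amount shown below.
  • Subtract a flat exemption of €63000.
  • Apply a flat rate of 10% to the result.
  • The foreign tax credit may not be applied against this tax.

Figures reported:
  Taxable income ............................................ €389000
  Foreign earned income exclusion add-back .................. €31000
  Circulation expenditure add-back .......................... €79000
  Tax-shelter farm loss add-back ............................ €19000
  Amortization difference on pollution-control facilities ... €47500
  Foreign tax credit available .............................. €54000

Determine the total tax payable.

General income tax:
  €86000 × 8% = €6880
  €125000 × 14% = €17500
  €105000 × 19% = €19950
  €73000 × 24% = €17520
  → €61850
  Less foreign tax credit €54000 → €7850

Minimum tax:
  Adjusted income: €389000 + €31000 + €79000 + €19000 + €47500 = €565500
  Less exemption €63000 → base €502500
  €502500 × 10% = €50250

€50250 > €7850, so the minimum tax is the binding amount.

€50250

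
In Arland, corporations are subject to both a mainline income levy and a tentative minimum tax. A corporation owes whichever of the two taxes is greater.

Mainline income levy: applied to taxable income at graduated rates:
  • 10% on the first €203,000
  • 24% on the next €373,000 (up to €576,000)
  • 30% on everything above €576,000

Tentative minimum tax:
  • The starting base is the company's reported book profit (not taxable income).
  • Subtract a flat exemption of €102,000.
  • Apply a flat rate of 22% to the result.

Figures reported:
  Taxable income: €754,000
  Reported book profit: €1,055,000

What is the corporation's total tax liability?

Tentative minimum tax:
  Base (reported book profit): €1,055,000
  Less exemption €102,000 → base €953,000
  €953,000 × 22% = €209,660

Mainline income levy:
  €203,000 × 10% = €20,300
  €373,000 × 24% = €89,520
  €178,000 × 30% = €53,400
  → €163,220

€209,660 > €163,220, so the tentative minimum tax is the binding amount.

€209,660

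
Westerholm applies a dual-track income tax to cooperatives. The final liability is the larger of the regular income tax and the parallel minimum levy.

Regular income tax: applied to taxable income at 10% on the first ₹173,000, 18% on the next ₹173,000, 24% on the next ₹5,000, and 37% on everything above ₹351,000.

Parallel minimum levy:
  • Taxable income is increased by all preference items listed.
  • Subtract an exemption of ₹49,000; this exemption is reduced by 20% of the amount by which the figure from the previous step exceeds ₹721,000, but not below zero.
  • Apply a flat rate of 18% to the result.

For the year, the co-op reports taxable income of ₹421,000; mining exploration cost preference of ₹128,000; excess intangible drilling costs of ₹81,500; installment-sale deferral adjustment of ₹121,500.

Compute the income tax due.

₹127,656

Regular income tax:
  ₹173,000 × 10% = ₹17,300
  ₹173,000 × 18% = ₹31,140
  ₹5,000 × 24% = ₹1,200
  ₹70,000 × 37% = ₹25,900
  → ₹75,540

Parallel minimum levy:
  Adjusted income: ₹421,000 + ₹128,000 + ₹81,500 + ₹121,500 = ₹752,000
  Exemption: ₹49,000 − 20% × (₹752,000 − ₹721,000) = ₹49,000 − ₹6,200 = ₹42,800
  Base: ₹752,000 − ₹42,800 = ₹709,200
  ₹709,200 × 18% = ₹127,656

₹127,656 > ₹75,540, so the parallel minimum levy is the binding amount.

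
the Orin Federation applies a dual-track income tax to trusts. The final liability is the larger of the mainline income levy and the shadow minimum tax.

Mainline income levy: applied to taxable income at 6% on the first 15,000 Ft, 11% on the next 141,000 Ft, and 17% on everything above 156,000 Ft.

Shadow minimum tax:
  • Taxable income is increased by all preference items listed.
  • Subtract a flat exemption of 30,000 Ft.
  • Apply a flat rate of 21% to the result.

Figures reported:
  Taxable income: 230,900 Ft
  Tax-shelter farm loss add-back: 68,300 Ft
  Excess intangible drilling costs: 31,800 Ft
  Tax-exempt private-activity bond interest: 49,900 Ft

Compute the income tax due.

73,689 Ft

Mainline income levy:
  15,000 Ft × 6% = 900 Ft
  141,000 Ft × 11% = 15,510 Ft
  74,900 Ft × 17% = 12,733 Ft
  → 29,143 Ft

Shadow minimum tax:
  Adjusted income: 230,900 Ft + 68,300 Ft + 31,800 Ft + 49,900 Ft = 380,900 Ft
  Less exemption 30,000 Ft → base 350,900 Ft
  350,900 Ft × 21% = 73,689 Ft

73,689 Ft > 29,143 Ft, so the shadow minimum tax is the binding amount.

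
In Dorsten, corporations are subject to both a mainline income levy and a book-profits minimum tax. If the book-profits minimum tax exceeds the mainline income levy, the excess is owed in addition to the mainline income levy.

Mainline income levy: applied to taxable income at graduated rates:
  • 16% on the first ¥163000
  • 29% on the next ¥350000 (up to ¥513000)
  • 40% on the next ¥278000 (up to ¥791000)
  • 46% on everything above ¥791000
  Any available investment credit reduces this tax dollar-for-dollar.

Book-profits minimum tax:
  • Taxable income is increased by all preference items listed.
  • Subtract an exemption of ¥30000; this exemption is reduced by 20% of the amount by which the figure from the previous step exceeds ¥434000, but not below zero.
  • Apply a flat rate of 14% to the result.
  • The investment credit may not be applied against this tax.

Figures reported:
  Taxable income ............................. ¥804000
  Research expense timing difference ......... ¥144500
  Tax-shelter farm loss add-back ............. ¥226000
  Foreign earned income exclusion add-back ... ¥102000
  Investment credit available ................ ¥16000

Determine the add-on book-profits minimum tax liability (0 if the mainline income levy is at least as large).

Book-profits minimum tax:
  Adjusted income: ¥804000 + ¥144500 + ¥226000 + ¥102000 = ¥1276500
  Exemption: 20% × (¥1276500 − ¥434000) = ¥168500 ≥ ¥30000, so the exemption is fully phased out
  Base: ¥1276500 − ¥0 = ¥1276500
  ¥1276500 × 14% = ¥178710

Mainline income levy:
  ¥163000 × 16% = ¥26080
  ¥350000 × 29% = ¥101500
  ¥278000 × 40% = ¥111200
  ¥13000 × 46% = ¥5980
  → ¥244760
  Less investment credit ¥16000 → ¥228760

¥178710 ≤ ¥228760, so no add-on is due.

¥0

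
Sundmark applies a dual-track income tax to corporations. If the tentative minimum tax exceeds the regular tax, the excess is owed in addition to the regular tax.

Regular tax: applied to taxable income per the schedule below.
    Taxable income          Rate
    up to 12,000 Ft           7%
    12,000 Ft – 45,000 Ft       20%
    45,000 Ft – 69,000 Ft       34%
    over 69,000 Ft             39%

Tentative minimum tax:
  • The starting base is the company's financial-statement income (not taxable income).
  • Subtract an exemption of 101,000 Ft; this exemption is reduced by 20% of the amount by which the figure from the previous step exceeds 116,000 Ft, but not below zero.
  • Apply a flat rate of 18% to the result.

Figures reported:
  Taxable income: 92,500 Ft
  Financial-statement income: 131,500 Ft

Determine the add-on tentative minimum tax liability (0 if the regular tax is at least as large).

Regular tax:
  12,000 Ft × 7% = 840 Ft
  33,000 Ft × 20% = 6,600 Ft
  24,000 Ft × 34% = 8,160 Ft
  23,500 Ft × 39% = 9,165 Ft
  → 24,765 Ft

Tentative minimum tax:
  Base (financial-statement income): 131,500 Ft
  Exemption: 101,000 Ft − 20% × (131,500 Ft − 116,000 Ft) = 101,000 Ft − 3,100 Ft = 97,900 Ft
  Base: 131,500 Ft − 97,900 Ft = 33,600 Ft
  33,600 Ft × 18% = 6,048 Ft

6,048 Ft ≤ 24,765 Ft, so no add-on is due.

0 Ft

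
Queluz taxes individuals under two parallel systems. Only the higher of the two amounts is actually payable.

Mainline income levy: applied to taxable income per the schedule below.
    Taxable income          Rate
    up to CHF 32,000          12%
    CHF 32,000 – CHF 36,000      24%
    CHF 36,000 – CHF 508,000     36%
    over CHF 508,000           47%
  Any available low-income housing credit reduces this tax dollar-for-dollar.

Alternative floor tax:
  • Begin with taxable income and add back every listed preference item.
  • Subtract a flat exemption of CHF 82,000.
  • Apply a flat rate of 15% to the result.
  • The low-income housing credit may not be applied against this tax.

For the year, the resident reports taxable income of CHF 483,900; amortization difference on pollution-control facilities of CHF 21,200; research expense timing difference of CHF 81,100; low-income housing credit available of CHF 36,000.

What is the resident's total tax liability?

Alternative floor tax:
  Adjusted income: CHF 483,900 + CHF 21,200 + CHF 81,100 = CHF 586,200
  Less exemption CHF 82,000 → base CHF 504,200
  CHF 504,200 × 15% = CHF 75,630

Mainline income levy:
  CHF 32,000 × 12% = CHF 3,840
  CHF 4,000 × 24% = CHF 960
  CHF 447,900 × 36% = CHF 161,244
  → CHF 166,044
  Less low-income housing credit CHF 36,000 → CHF 130,044

CHF 130,044 > CHF 75,630, so the mainline income levy governs.

CHF 130,044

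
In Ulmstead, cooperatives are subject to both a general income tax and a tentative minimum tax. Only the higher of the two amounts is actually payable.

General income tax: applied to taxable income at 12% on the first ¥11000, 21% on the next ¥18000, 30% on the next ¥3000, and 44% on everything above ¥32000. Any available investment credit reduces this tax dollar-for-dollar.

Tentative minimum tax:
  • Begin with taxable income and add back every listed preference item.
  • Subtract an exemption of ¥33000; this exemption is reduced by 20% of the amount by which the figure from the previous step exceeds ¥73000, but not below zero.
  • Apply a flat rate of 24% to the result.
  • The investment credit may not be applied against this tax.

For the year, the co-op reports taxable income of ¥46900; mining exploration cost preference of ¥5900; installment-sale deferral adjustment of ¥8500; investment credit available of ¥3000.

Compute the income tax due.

¥9556

Tentative minimum tax:
  Adjusted income: ¥46900 + ¥5900 + ¥8500 = ¥61300
  Exemption: ¥61300 ≤ ¥73000, so full ¥33000 applies
  Base: ¥61300 − ¥33000 = ¥28300
  ¥28300 × 24% = ¥6792

General income tax:
  ¥11000 × 12% = ¥1320
  ¥18000 × 21% = ¥3780
  ¥3000 × 30% = ¥900
  ¥14900 × 44% = ¥6556
  → ¥12556
  Less investment credit ¥3000 → ¥9556

¥9556 > ¥6792, so the general income tax governs.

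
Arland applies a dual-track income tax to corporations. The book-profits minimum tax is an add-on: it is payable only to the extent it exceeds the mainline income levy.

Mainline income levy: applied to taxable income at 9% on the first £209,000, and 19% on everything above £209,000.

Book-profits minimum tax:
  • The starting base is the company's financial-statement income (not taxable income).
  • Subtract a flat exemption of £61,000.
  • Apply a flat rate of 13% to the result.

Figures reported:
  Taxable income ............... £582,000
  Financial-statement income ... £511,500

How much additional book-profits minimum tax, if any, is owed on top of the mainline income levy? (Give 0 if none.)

Book-profits minimum tax:
  Base (financial-statement income): £511,500
  Less exemption £61,000 → base £450,500
  £450,500 × 13% = £58,565

Mainline income levy:
  £209,000 × 9% = £18,810
  £373,000 × 19% = £70,870
  → £89,680

£58,565 ≤ £89,680, so no add-on is due.

£0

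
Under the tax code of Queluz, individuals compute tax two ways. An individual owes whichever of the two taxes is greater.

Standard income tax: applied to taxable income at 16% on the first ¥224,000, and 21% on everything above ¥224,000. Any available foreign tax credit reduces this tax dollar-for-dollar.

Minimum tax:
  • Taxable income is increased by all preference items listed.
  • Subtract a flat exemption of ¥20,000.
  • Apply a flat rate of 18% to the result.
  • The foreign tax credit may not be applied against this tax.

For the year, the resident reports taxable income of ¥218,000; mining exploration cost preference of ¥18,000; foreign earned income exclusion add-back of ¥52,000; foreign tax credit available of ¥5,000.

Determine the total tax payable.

¥48,240

Minimum tax:
  Adjusted income: ¥218,000 + ¥18,000 + ¥52,000 = ¥288,000
  Less exemption ¥20,000 → base ¥268,000
  ¥268,000 × 18% = ¥48,240

Standard income tax:
  ¥218,000 × 16% = ¥34,880
  Less foreign tax credit ¥5,000 → ¥29,880

¥48,240 > ¥29,880, so the minimum tax is the binding amount.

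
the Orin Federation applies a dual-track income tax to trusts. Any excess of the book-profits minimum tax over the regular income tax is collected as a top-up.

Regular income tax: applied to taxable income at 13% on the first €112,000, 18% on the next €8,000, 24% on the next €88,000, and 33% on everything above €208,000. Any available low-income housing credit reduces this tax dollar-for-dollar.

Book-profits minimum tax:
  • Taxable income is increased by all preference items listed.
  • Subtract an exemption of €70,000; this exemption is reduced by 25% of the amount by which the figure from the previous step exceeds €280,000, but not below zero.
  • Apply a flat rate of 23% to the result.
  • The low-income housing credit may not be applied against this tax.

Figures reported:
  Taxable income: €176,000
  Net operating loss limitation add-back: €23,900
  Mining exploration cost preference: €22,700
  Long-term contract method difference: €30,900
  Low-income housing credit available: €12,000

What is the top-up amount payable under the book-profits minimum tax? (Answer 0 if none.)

€24,765

Book-profits minimum tax:
  Adjusted income: €176,000 + €23,900 + €22,700 + €30,900 = €253,500
  Exemption: €253,500 ≤ €280,000, so full €70,000 applies
  Base: €253,500 − €70,000 = €183,500
  €183,500 × 23% = €42,205

Regular income tax:
  €112,000 × 13% = €14,560
  €8,000 × 18% = €1,440
  €56,000 × 24% = €13,440
  → €29,440
  Less low-income housing credit €12,000 → €17,440

Excess of book-profits minimum tax over regular income tax: €42,205 − €17,440 = €24,765.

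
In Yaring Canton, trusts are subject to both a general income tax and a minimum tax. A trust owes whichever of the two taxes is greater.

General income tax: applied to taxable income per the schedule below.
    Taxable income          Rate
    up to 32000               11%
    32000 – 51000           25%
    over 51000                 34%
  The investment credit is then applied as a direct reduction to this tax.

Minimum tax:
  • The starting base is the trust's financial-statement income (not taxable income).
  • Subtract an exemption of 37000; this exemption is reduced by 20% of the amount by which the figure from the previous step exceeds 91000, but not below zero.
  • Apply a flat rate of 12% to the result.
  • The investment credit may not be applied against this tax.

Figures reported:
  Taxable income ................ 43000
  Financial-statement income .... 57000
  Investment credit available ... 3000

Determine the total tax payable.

Minimum tax:
  Base (financial-statement income): 57000
  Exemption: 57000 ≤ 91000, so full 37000 applies
  Base: 57000 − 37000 = 20000
  20000 × 12% = 2400

General income tax:
  32000 × 11% = 3520
  11000 × 25% = 2750
  → 6270
  Less investment credit 3000 → 3270

3270 > 2400, so the general income tax governs.

3270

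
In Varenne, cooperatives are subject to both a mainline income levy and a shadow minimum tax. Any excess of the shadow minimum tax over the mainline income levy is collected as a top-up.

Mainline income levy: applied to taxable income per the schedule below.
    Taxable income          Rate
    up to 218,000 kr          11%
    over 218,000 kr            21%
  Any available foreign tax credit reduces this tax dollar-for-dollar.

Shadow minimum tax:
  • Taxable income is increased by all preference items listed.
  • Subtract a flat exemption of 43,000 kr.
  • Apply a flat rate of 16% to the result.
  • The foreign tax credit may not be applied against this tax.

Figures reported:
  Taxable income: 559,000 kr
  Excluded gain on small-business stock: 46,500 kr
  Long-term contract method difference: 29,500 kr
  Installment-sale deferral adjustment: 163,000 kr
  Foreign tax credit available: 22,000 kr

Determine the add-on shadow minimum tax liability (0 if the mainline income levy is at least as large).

Mainline income levy:
  218,000 kr × 11% = 23,980 kr
  341,000 kr × 21% = 71,610 kr
  → 95,590 kr
  Less foreign tax credit 22,000 kr → 73,590 kr

Shadow minimum tax:
  Adjusted income: 559,000 kr + 46,500 kr + 29,500 kr + 163,000 kr = 798,000 kr
  Less exemption 43,000 kr → base 755,000 kr
  755,000 kr × 16% = 120,800 kr

Excess of shadow minimum tax over mainline income levy: 120,800 kr − 73,590 kr = 47,210 kr.

47,210 kr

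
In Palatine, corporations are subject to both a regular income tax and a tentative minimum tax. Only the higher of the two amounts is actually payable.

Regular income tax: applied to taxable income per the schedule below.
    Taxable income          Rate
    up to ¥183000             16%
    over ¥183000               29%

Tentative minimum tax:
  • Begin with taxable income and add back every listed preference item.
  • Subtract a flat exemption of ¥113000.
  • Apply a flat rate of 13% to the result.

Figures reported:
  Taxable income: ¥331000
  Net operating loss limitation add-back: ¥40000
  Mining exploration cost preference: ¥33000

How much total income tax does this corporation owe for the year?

¥72200

Regular income tax:
  ¥183000 × 16% = ¥29280
  ¥148000 × 29% = ¥42920
  → ¥72200

Tentative minimum tax:
  Adjusted income: ¥331000 + ¥40000 + ¥33000 = ¥404000
  Less exemption ¥113000 → base ¥291000
  ¥291000 × 13% = ¥37830

¥72200 > ¥37830, so the regular income tax governs.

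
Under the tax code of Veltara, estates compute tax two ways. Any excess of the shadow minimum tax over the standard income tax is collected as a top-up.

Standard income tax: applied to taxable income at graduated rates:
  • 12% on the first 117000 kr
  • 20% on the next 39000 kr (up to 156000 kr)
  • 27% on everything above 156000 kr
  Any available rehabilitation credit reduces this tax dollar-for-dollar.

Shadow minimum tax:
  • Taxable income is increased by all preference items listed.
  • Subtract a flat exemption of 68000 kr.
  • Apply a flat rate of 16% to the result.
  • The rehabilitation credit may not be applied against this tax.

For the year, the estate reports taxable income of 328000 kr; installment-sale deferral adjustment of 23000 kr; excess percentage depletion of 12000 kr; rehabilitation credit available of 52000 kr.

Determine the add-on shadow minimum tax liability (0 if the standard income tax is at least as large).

Shadow minimum tax:
  Adjusted income: 328000 kr + 23000 kr + 12000 kr = 363000 kr
  Less exemption 68000 kr → base 295000 kr
  295000 kr × 16% = 47200 kr

Standard income tax:
  117000 kr × 12% = 14040 kr
  39000 kr × 20% = 7800 kr
  172000 kr × 27% = 46440 kr
  → 68280 kr
  Less rehabilitation credit 52000 kr → 16280 kr

Excess of shadow minimum tax over standard income tax: 47200 kr − 16280 kr = 30920 kr.

30920 kr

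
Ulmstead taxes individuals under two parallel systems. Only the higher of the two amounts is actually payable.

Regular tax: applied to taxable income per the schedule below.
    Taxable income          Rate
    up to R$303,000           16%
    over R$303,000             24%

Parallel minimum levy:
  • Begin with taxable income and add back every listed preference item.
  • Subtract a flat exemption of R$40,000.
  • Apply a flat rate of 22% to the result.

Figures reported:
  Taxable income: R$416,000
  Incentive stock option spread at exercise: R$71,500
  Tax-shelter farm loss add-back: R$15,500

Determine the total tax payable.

R$101,860

Parallel minimum levy:
  Adjusted income: R$416,000 + R$71,500 + R$15,500 = R$503,000
  Less exemption R$40,000 → base R$463,000
  R$463,000 × 22% = R$101,860

Regular tax:
  R$303,000 × 16% = R$48,480
  R$113,000 × 24% = R$27,120
  → R$75,600

R$101,860 > R$75,600, so the parallel minimum levy is the binding amount.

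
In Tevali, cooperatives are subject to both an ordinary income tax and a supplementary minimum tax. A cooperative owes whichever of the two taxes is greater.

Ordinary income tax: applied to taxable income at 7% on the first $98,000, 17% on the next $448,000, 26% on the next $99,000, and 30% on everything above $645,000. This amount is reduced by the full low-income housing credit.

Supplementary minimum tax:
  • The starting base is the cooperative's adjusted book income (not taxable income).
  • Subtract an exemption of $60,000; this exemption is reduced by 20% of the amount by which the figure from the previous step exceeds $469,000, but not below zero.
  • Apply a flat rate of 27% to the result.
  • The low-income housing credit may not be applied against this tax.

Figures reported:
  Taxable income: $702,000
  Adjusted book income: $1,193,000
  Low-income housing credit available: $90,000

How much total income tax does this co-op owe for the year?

$322,110

Supplementary minimum tax:
  Base (adjusted book income): $1,193,000
  Exemption: 20% × ($1,193,000 − $469,000) = $144,800 ≥ $60,000, so the exemption is fully phased out
  Base: $1,193,000 − $0 = $1,193,000
  $1,193,000 × 27% = $322,110

Ordinary income tax:
  $98,000 × 7% = $6,860
  $448,000 × 17% = $76,160
  $99,000 × 26% = $25,740
  $57,000 × 30% = $17,100
  → $125,860
  Less low-income housing credit $90,000 → $35,860

$322,110 > $35,860, so the supplementary minimum tax is the binding amount.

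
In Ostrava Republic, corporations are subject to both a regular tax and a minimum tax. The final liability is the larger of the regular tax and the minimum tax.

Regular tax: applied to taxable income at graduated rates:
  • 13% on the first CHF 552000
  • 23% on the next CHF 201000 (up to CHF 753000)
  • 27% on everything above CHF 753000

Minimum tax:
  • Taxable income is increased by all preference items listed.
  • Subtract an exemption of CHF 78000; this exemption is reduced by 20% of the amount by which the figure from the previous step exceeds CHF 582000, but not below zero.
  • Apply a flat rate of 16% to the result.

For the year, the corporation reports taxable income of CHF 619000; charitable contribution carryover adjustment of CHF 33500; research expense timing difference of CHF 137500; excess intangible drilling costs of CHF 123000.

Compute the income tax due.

CHF 144192

Minimum tax:
  Adjusted income: CHF 619000 + CHF 33500 + CHF 137500 + CHF 123000 = CHF 913000
  Exemption: CHF 78000 − 20% × (CHF 913000 − CHF 582000) = CHF 78000 − CHF 66200 = CHF 11800
  Base: CHF 913000 − CHF 11800 = CHF 901200
  CHF 901200 × 16% = CHF 144192

Regular tax:
  CHF 552000 × 13% = CHF 71760
  CHF 67000 × 23% = CHF 15410
  → CHF 87170

CHF 144192 > CHF 87170, so the minimum tax is the binding amount.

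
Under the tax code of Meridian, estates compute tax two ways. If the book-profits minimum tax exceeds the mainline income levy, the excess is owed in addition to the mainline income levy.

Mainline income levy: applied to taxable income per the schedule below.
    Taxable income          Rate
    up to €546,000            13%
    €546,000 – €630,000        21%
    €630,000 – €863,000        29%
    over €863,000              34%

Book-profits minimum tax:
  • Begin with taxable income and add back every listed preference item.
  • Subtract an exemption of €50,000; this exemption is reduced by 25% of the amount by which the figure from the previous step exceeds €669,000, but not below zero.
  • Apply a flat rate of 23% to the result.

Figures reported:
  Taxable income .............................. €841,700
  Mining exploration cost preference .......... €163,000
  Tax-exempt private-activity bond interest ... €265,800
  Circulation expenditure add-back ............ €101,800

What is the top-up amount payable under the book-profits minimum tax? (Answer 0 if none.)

Book-profits minimum tax:
  Adjusted income: €841,700 + €163,000 + €265,800 + €101,800 = €1,372,300
  Exemption: 25% × (€1,372,300 − €669,000) = €175,825 ≥ €50,000, so the exemption is fully phased out
  Base: €1,372,300 − €0 = €1,372,300
  €1,372,300 × 23% = €315,629

Mainline income levy:
  €546,000 × 13% = €70,980
  €84,000 × 21% = €17,640
  €211,700 × 29% = €61,393
  → €150,013

Excess of book-profits minimum tax over mainline income levy: €315,629 − €150,013 = €165,616.

€165,616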